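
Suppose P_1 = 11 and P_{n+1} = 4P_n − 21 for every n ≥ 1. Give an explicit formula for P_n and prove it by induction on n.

Claim: P_n = 4^n + 7.

Base case: P_1 = 11, and 4^1 + 7 = 4 + 7 = 11.
Assume P_r = 4^r + 7 for some r ≥ 1.
Then P_{r+1} = 4P_r − 21 = 4·(4^r + 7) − 21 = 4^{r+1} + 28 − 21 = 4^{r+1} + 7.
Hence P_n = 4^n + 7 for every n ≥ 1, by induction.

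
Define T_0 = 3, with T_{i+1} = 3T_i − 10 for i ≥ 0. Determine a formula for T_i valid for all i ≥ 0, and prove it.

Claim: T_i = -2·3^i + 5.

Base case: T_0 = 3, and -2·3^0 + 5 = -2 + 5 = 3.
Assume T_m = -2·3^m + 5 for some m ≥ 0.
Then T_{m+1} = 3T_m − 10 = 3·(-2·3^m + 5) − 10 = -6·3^m + 15 − 10 = -2·3^{m+1} + 5.
So the formula holds for m+1, and by induction T_i = -2·3^i + 5 for all i ≥ 0.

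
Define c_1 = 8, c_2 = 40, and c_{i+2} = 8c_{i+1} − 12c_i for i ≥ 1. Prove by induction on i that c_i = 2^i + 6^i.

Base cases: c_1 = 8 and 2^1 + 6^1 = 8; c_2 = 40 and 2^2 + 6^2 = 40.
Assume c_t = 2^t + 6^t for all 1 ≤ t ≤ j, where j ≥ 2.
Then c_{j+1} = 8c_j − 12c_{j−1} = 8·(2^j + 6^j) − 12·(2^{j−1} + 6^{j−1}) = (8·2 − 12)2^{j−1} + (8·6 − 12)6^{j−1} = 4·2^{j−1} + 36·6^{j−1} = 2^{j+1} + 6^{j+1}.
So the formula holds for j+1, and by strong induction c_i = 2^i + 6^i for all i ≥ 1.

c_i = 2^i + 6^i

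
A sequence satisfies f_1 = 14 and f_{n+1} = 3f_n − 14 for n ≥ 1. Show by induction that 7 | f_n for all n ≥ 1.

Base case: f_1 = 14 = 7·2, so 7 | f_1.
Assume 7 | f_j, so f_j = 7t for some integer t.
Then f_{j+1} = 3f_j − 14 = 3·(7t) − 14 = 7(3t − 2), so 7 | f_{j+1}.
This completes the inductive step, so 7 | f_n for all n ≥ 1.

7 | f_n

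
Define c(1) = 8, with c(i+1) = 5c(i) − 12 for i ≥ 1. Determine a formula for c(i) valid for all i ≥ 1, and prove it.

Claim: c(i) = 5^i + 3.

Base case: c(1) = 8, and 5^1 + 3 = 5 + 3 = 8.
Assume c(m) = 5^m + 3 for some m ≥ 1.
Then c(m+1) = 5c(m) − 12 = 5·(5^m + 3) − 12 = 5^{m+1} + 15 − 12 = 5^{m+1} + 3.
Hence c(i) = 5^i + 3 for every i ≥ 1, by induction.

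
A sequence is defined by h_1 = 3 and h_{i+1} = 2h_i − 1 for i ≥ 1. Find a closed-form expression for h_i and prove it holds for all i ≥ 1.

Claim: h_i = 2^i + 1.

Base case: h_1 = 3, and 2^1 + 1 = 2 + 1 = 3.
Assume h_m = 2^m + 1 for some m ≥ 1.
Then h_{m+1} = 2h_m − 1 = 2·(2^m + 1) − 1 = 2^{m+1} + 2 − 1 = 2^{m+1} + 1.
By induction, h_i = 2^i + 1 for all i ≥ 1.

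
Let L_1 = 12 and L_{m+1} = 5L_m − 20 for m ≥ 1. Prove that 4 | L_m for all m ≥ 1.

Base case: L_1 = 12 = 4·3, so 4 | L_1.
Assume 4 | L_k, so L_k = 4t for some integer t.
Then L_{k+1} = 5L_k − 20 = 5·(4t) − 20 = 4(5t − 5), so 4 | L_{k+1}.
This completes the inductive step, so 4 | L_m for all m ≥ 1.

4 | L_m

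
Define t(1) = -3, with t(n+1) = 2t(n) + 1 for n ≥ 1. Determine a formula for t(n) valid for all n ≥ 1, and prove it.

Claim: t(n) = -2^n − 1.

Base case: t(1) = -3, and -2^1 − 1 = -2 − 1 = -3.
Assume t(r) = -2^r − 1 for some r ≥ 1.
Then t(r+1) = 2t(r) + 1 = 2·(-2^r − 1) + 1 = -2^{r+1} − 2 + 1 = -2^{r+1} − 1.
By induction, t(n) = -2^n − 1 for all n ≥ 1.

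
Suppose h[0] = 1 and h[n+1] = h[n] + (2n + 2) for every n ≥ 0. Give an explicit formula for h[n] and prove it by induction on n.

Claim: h[n] = n^2 + n + 1.

Base case: h[0] = 1, and 0^2 + 0 + 1 = 1.
Assume h[r] = r^2 + r + 1.
Then h[r+1] = h[r] + (2r + 2) = (r^2 + r + 1) + (2r + 2) = r^2 + 3r + 3,
and (r+1)^2 + (r+1) + 1 = r^2 + 3r + 3.
Hence h[n] = n^2 + n + 1 for every n ≥ 0, by induction.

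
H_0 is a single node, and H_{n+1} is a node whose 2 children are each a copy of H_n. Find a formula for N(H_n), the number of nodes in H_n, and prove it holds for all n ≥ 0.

Claim: N(H_n) = 2^{n+1} − 1.

Base case: N(H_0) = 1, and 2^{0+1} − 1 = 1.
Assume N(H_r) = 2^{r+1} − 1.
Then N(H_{r+1}) = 1 + 2N(H_r) = 1 + 2(2^{r+1} − 1) = 2^{r+2} − 2 + 1 = 2^{r+2} − 1.
By induction, N(H_n) = 2^{n+1} − 1 for all n ≥ 0.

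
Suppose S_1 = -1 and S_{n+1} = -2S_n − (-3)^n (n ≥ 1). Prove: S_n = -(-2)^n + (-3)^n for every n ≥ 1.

Base case: S_1 = -1, and -(-2)^1 + (-3)^1 = 2 − 3 = -1.
Assume S_m = -(-2)^m + (-3)^m for some m ≥ 1.
Then S_{m+1} = -2S_m − (-3)^m = -2·(-(-2)^m + (-3)^m) − (-3)^m = -(-2)^{m+1} − 2·(-3)^m − (-3)^m = -(-2)^{m+1} − 3·(-3)^m = -(-2)^{m+1} + (-3)^{m+1}.
By induction, S_n = -(-2)^n + (-3)^n for all n ≥ 1.

S_n = -(-2)^n + (-3)^n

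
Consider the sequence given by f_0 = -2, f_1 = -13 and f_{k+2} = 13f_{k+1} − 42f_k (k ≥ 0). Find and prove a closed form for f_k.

Claim: f_k = -6^k − 7^k.

Base cases: f_0 = -2 and -6^0 − 7^0 = -2; f_1 = -13 and -6^1 − 7^1 = -13.
Assume f_j = -6^j − 7^j for all 0 ≤ j ≤ m, where m ≥ 1.
Then f_{m+1} = 13f_m − 42f_{m−1} = 13·(-6^m − 7^m) − 42·(-6^{m−1} − 7^{m−1}) = -(13·6 − 42)6^{m−1} − (13·7 − 42)7^{m−1} = -36·6^{m−1} − 49·7^{m−1} = -6^{m+1} − 7^{m+1}.
Hence f_k = -6^k − 7^k for every k ≥ 0, by strong induction.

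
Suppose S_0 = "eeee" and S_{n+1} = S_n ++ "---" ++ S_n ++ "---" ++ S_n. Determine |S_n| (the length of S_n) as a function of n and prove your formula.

Claim: |S_n| = 7·3^n − 3.

Base case: |S_0| = 4, and 7·3^0 − 3 = 4.
Assume |S_m| = 7·3^m − 3.
Then |S_{m+1}| = 3|S_m| + 6 = 3(7·3^m − 3) + 6 = 7·3^{m+1} − 9 + 6 = 7·3^{m+1} − 3.
This completes the inductive step, so |S_n| = 7·3^n − 3 for all n ≥ 0.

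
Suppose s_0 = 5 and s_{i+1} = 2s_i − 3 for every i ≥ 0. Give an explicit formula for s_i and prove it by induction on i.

Claim: s_i = 2^{i+1} + 3.

Base case: s_0 = 5, and 2^{0+1} + 3 = 2 + 3 = 5.
Assume s_r = 2^{r+1} + 3 for some r ≥ 0.
Then s_{r+1} = 2s_r − 3 = 2·(2^{r+1} + 3) − 3 = 2^{r+2} + 6 − 3 = 2^{r+2} + 3.
This completes the inductive step, so s_i = 2^{i+1} + 3 for all i ≥ 0.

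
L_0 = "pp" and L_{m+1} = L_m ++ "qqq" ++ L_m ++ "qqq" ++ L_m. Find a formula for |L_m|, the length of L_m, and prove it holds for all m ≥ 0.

Claim: |L_m| = 5·3^m − 3.

Base case: |L_0| = 2, and 5·3^0 − 3 = 2.
Assume |L_r| = 5·3^r − 3.
Then |L_{r+1}| = 3|L_r| + 6 = 3(5·3^r − 3) + 6 = 5·3^{r+1} − 9 + 6 = 5·3^{r+1} − 3.
So the formula holds for r+1, and by induction |L_m| = 5·3^m − 3 for all m ≥ 0.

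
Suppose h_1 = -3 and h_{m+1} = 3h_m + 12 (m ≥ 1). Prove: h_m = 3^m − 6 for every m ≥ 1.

Base case: h_1 = -3, and 3^1 − 6 = 3 − 6 = -3.
Assume h_r = 3^r − 6 for some r ≥ 1.
Then h_{r+1} = 3h_r + 12 = 3·(3^r − 6) + 12 = 3^{r+1} − 18 + 12 = 3^{r+1} − 6.
This completes the inductive step, so h_m = 3^m − 6 for all m ≥ 1.

h_m = 3^m − 6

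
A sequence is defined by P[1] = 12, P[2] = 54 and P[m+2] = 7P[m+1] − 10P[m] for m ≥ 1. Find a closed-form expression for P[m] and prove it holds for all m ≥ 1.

Claim: P[m] = 2^m + 2·5^m.

Base cases: P[1] = 12 and 2^1 + 2·5^1 = 12; P[2] = 54 and 2^2 + 2·5^2 = 54.
Assume P[j] = 2^j + 2·5^j for all 1 ≤ j ≤ r, where r ≥ 2.
Then P[r+1] = 7P[r] − 10P[r−1] = 7·(2^r + 2·5^r) − 10·(2^{r−1} + 2·5^{r−1}) = (7·2 − 10)2^{r−1} + 2·(7·5 − 10)5^{r−1} = 4·2^{r−1} + 50·5^{r−1} = 2^{r+1} + 2·5^{r+1}.
So the formula holds for r+1, and by strong induction P[m] = 2^m + 2·5^m for all m ≥ 1.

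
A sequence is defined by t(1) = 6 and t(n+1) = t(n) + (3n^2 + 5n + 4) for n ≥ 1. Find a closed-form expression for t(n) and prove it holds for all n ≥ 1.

Claim: t(n) = n^3 + n^2 + 2n + 2.

Base case: t(1) = 6, and 1^3 + 1^2 + 2·1 + 2 = 6.
Assume t(j) = j^3 + j^2 + 2j + 2.
Then t(j+1) = t(j) + (3j^2 + 5j + 4) = (j^3 + j^2 + 2j + 2) + (3j^2 + 5j + 4) = j^3 + 4j^2 + 7j + 6,
and (j+1)^3 + (j+1)^2 + 2·(j+1) + 2 = j^3 + 4j^2 + 7j + 6.
Hence t(n) = n^3 + n^2 + 2n + 2 for every n ≥ 1, by induction.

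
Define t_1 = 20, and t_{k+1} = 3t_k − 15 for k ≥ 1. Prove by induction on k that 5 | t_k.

Base case: t_1 = 20 = 5·4, so 5 | t_1.
Assume 5 | t_r, so t_r = 5s for some integer s.
Then t_{r+1} = 3t_r − 15 = 3·(5s) − 15 = 5(3s − 3), so 5 | t_{r+1}.
So the property holds for r+1, and by induction 5 | t_k for all k ≥ 1.

5 | t_k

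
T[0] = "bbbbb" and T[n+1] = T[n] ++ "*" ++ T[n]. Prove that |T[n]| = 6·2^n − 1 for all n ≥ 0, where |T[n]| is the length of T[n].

Base case: |T[0]| = 5, and 6·2^0 − 1 = 5.
Assume |T[j]| = 6·2^j − 1.
Then |T[j+1]| = |T[j]| + 1 + |T[j]| = 2|T[j]| + 1 = 2(6·2^j − 1) + 1 = 6·2^{j+1} − 2 + 1 = 6·2^{j+1} − 1.
So the formula holds for j+1, and by induction |T[n]| = 6·2^n − 1 for all n ≥ 0.

|T[n]| = 6·2^n − 1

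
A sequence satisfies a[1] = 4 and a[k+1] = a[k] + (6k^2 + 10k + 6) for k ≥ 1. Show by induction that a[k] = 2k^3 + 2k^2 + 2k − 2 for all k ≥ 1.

Base case: a[1] = 4, and 2·1^3 + 2·1^2 + 2·1 − 2 = 4.
Assume a[j] = 2j^3 + 2j^2 + 2j − 2.
Then a[j+1] = a[j] + (6j^2 + 10j + 6) = (2j^3 + 2j^2 + 2j − 2) + (6j^2 + 10j + 6) = 2j^3 + 8j^2 + 12j + 4,
and 2·(j+1)^3 + 2·(j+1)^2 + 2·(j+1) − 2 = 2j^3 + 8j^2 + 12j + 4.
Hence a[k] = 2k^3 + 2k^2 + 2k − 2 for every k ≥ 1, by induction.

a[k] = 2k^3 + 2k^2 + 2k − 2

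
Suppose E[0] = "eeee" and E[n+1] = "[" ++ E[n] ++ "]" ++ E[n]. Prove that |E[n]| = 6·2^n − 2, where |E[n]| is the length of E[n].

Base case: |E[0]| = 4, and 6·2^0 − 2 = 4.
Assume |E[r]| = 6·2^r − 2.
Then |E[r+1]| = 1 + |E[r]| + 1 + |E[r]| = 2|E[r]| + 2 = 2(6·2^r − 2) + 2 = 6·2^{r+1} − 4 + 2 = 6·2^{r+1} − 2.
This completes the inductive step, so |E[n]| = 6·2^n − 2 for all n ≥ 0.

|E[n]| = 6·2^n − 2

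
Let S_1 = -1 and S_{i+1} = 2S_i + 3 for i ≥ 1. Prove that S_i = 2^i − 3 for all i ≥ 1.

Base case: S_1 = -1, and 2^1 − 3 = 2 − 3 = -1.
Assume S_m = 2^m − 3 for some m ≥ 1.
Then S_{m+1} = 2S_m + 3 = 2·(2^m − 3) + 3 = 2^{m+1} − 6 + 3 = 2^{m+1} − 3.
So the formula holds for m+1, and by induction S_i = 2^i − 3 for all i ≥ 1.

S_i = 2^i − 3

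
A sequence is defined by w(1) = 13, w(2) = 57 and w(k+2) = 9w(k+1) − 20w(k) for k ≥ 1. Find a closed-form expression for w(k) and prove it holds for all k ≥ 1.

Claim: w(k) = 2·4^k + 5^k.

Base cases: w(1) = 13 and 2·4^1 + 5^1 = 13; w(2) = 57 and 2·4^2 + 5^2 = 57.
Assume w(j) = 2·4^j + 5^j for all 1 ≤ j ≤ r, where r ≥ 2.
Then w(r+1) = 9w(r) − 20w(r−1) = 9·(2·4^r + 5^r) − 20·(2·4^{r−1} + 5^{r−1}) = 2·(9·4 − 20)4^{r−1} + (9·5 − 20)5^{r−1} = 32·4^{r−1} + 25·5^{r−1} = 2·4^{r+1} + 5^{r+1}.
Hence w(k) = 2·4^k + 5^k for every k ≥ 1, by strong induction.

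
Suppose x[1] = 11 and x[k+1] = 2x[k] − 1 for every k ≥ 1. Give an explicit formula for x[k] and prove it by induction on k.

Claim: x[k] = 5·2^k + 1.

Base case: x[1] = 11, and 5·2^1 + 1 = 10 + 1 = 11.
Assume x[m] = 5·2^m + 1 for some m ≥ 1.
Then x[m+1] = 2x[m] − 1 = 2·(5·2^m + 1) − 1 = 10·2^m + 2 − 1 = 5·2^{m+1} + 1.
So the formula holds for m+1, and by induction x[k] = 5·2^k + 1 for all k ≥ 1.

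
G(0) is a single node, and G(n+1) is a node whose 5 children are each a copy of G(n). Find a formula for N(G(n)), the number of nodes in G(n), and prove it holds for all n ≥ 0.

Claim: N(G(n)) = (5^{n+1} − 1)/4.

Base case: N(G(0)) = 1, and (5^{0+1} − 1)/4 = 1.
Assume N(G(m)) = (5^{m+1} − 1)/4.
Then N(G(m+1)) = 1 + 5N(G(m)) = 1 + 5·(5^{m+1} − 1)/4 = 1 + (5^{m+2} − 5)/4 = (4 + 5^{m+2} − 5)/4 = (5^{m+2} − 1)/4.
This completes the inductive step, so N(G(n)) = (5^{n+1} − 1)/4 for all n ≥ 0.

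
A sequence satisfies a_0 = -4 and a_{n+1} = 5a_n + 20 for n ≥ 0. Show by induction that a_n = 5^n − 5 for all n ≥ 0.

Base case: a_0 = -4, and 5^0 − 5 = 1 − 5 = -4.
Assume a_k = 5^k − 5 for some k ≥ 0.
Then a_{k+1} = 5a_k + 20 = 5·(5^k − 5) + 20 = 5^{k+1} − 25 + 20 = 5^{k+1} − 5.
So the formula holds for k+1, and by induction a_n = 5^n − 5 for all n ≥ 0.

a_n = 5^n − 5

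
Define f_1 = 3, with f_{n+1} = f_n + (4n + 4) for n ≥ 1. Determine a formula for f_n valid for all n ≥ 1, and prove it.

Claim: f_n = 2n^2 + 2n − 1.

Base case: f_1 = 3, and 2·1^2 + 2·1 − 1 = 3.
Assume f_j = 2j^2 + 2j − 1.
Then f_{j+1} = f_j + (4j + 4) = (2j^2 + 2j − 1) + (4j + 4) = 2j^2 + 6j + 3,
and 2·(j+1)^2 + 2·(j+1) − 1 = 2j^2 + 6j + 3.
Hence f_n = 2n^2 + 2n − 1 for every n ≥ 1, by induction.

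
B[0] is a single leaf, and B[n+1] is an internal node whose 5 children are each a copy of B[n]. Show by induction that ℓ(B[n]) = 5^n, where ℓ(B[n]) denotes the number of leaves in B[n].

Base case: ℓ(B[0]) = 1, and 5^0 = 1.
Assume ℓ(B[r]) = 5^r.
Then ℓ(B[r+1]) = 5·ℓ(B[r]) = 5·5^r = 5^{r+1}.
This completes the inductive step, so ℓ(B[n]) = 5^n for all n ≥ 0.

ℓ(B[n]) = 5^n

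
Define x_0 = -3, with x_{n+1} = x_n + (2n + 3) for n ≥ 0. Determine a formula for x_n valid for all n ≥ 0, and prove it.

Claim: x_n = n^2 + 2n − 3.

Base case: x_0 = -3, and 0^2 + 2·0 − 3 = -3.
Assume x_m = m^2 + 2m − 3.
Then x_{m+1} = x_m + (2m + 3) = (m^2 + 2m − 3) + (2m + 3) = m^2 + 4m,
and (m+1)^2 + 2·(m+1) − 3 = m^2 + 4m.
By induction, x_n = n^2 + 2n − 3 for all n ≥ 0.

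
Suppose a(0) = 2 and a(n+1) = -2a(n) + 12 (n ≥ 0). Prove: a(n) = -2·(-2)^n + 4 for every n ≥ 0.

Base case: a(0) = 2, and -2·(-2)^0 + 4 = -2 + 4 = 2.
Assume a(j) = -2·(-2)^j + 4 for some j ≥ 0.
Then a(j+1) = -2a(j) + 12 = -2·(-2·(-2)^j + 4) + 12 = 4·(-2)^j − 8 + 12 = -2·(-2)^{j+1} + 4.
By induction, a(n) = -2·(-2)^n + 4 for all n ≥ 0.

a(n) = -2·(-2)^n + 4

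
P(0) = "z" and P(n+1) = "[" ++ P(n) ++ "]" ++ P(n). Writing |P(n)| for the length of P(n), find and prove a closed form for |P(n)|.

Claim: |P(n)| = 3·2^n − 2.

Base case: |P(0)| = 1, and 3·2^0 − 2 = 1.
Assume |P(m)| = 3·2^m − 2.
Then |P(m+1)| = 1 + |P(m)| + 1 + |P(m)| = 2|P(m)| + 2 = 2(3·2^m − 2) + 2 = 3·2^{m+1} − 4 + 2 = 3·2^{m+1} − 2.
By induction, |P(n)| = 3·2^n − 2 for all n ≥ 0.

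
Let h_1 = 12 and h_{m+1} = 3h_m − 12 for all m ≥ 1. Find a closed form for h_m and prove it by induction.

Claim: h_m = 2·3^m + 6.

Base case: h_1 = 12, and 2·3^1 + 6 = 6 + 6 = 12.
Assume h_k = 2·3^k + 6 for some k ≥ 1.
Then h_{k+1} = 3h_k − 12 = 3·(2·3^k + 6) − 12 = 6·3^k + 18 − 12 = 2·3^{k+1} + 6.
By induction, h_m = 2·3^m + 6 for all m ≥ 1.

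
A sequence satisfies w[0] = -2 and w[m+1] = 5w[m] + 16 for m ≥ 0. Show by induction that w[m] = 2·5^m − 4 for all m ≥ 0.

Base case: w[0] = -2, and 2·5^0 − 4 = 2 − 4 = -2.
Assume w[r] = 2·5^r − 4 for some r ≥ 0.
Then w[r+1] = 5w[r] + 16 = 5·(2·5^r − 4) + 16 = 10·5^r − 20 + 16 = 2·5^{r+1} − 4.
So the formula holds for r+1, and by induction w[m] = 2·5^m − 4 for all m ≥ 0.

w[m] = 2·5^m − 4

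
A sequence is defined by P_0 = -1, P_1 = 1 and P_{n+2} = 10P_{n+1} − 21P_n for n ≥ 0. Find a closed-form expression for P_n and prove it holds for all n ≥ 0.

Claim: P_n = 7^n − 2·3^n.

Base cases: P_0 = -1 and 7^0 − 2·3^0 = -1; P_1 = 1 and 7^1 − 2·3^1 = 1.
Assume P_j = 7^j − 2·3^j for all 0 ≤ j ≤ r, where r ≥ 1.
Then P_{r+1} = 10P_r − 21P_{r−1} = 10·(7^r − 2·3^r) − 21·(7^{r−1} − 2·3^{r−1}) = (10·7 − 21)7^{r−1} − 2·(10·3 − 21)3^{r−1} = 49·7^{r−1} − 18·3^{r−1} = 7^{r+1} − 2·3^{r+1}.
Hence P_n = 7^n − 2·3^n for every n ≥ 0, by strong induction.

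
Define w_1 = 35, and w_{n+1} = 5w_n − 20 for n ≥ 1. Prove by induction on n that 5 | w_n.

Base case: w_1 = 35 = 5·7, so 5 | w_1.
Assume 5 | w_k, so w_k = 5t for some integer t.
Then w_{k+1} = 5w_k − 20 = 5·(5t) − 20 = 5(5t − 4), so 5 | w_{k+1}.
Hence 5 | w_n for every n ≥ 1, by induction.

5 | w_n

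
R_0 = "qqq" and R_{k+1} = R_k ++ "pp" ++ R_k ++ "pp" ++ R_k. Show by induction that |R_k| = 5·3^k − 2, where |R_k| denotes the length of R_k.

Base case: |R_0| = 3, and 5·3^0 − 2 = 3.
Assume |R_m| = 5·3^m − 2.
Then |R_{m+1}| = 3|R_m| + 4 = 3(5·3^m − 2) + 4 = 5·3^{m+1} − 6 + 4 = 5·3^{m+1} − 2.
Hence |R_k| = 5·3^k − 2 for every k ≥ 0, by induction.

|R_k| = 5·3^k − 2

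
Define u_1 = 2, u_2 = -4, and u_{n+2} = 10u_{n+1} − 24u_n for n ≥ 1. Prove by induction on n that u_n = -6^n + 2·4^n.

Base cases: u_1 = 2 and -6^1 + 2·4^1 = 2; u_2 = -4 and -6^2 + 2·4^2 = -4.
Assume u_j = -6^j + 2·4^j for all 1 ≤ j ≤ r, where r ≥ 2.
Then u_{r+1} = 10u_r − 24u_{r−1} = 10·(-6^r + 2·4^r) − 24·(-6^{r−1} + 2·4^{r−1}) = -(10·6 − 24)6^{r−1} + 2·(10·4 − 24)4^{r−1} = -36·6^{r−1} + 32·4^{r−1} = -6^{r+1} + 2·4^{r+1}.
This completes the inductive step, so u_n = -6^n + 2·4^n for all n ≥ 1.

u_n = -6^n + 2·4^n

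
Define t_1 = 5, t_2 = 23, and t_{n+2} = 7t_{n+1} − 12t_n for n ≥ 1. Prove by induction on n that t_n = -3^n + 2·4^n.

Base cases: t_1 = 5 and -3^1 + 2·4^1 = 5; t_2 = 23 and -3^2 + 2·4^2 = 23.
Assume t_j = -3^j + 2·4^j for all 1 ≤ j ≤ m, where m ≥ 2.
Then t_{m+1} = 7t_m − 12t_{m−1} = 7·(-3^m + 2·4^m) − 12·(-3^{m−1} + 2·4^{m−1}) = -(7·3 − 12)3^{m−1} + 2·(7·4 − 12)4^{m−1} = -9·3^{m−1} + 32·4^{m−1} = -3^{m+1} + 2·4^{m+1}.
By strong induction, t_n = -3^n + 2·4^n for all n ≥ 1.

t_n = -3^n + 2·4^n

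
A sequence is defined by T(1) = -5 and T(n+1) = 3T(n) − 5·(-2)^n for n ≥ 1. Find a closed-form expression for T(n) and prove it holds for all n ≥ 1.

Claim: T(n) = -3^n + (-2)^n.

Base case: T(1) = -5, and -3^1 + (-2)^1 = -3 − 2 = -5.
Assume T(m) = -3^m + (-2)^m for some m ≥ 1.
Then T(m+1) = 3T(m) − 5·(-2)^m = 3·(-3^m + (-2)^m) − 5·(-2)^m = -3^{m+1} + 3·(-2)^m − 5·(-2)^m = -3^{m+1} − 2·(-2)^m = -3^{m+1} + (-2)^{m+1}.
By induction, T(n) = -3^n + (-2)^n for all n ≥ 1.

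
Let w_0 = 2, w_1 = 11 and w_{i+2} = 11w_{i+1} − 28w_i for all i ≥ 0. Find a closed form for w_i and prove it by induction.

Claim: w_i = 4^i + 7^i.

Base cases: w_0 = 2 and 4^0 + 7^0 = 2; w_1 = 11 and 4^1 + 7^1 = 11.
Assume w_j = 4^j + 7^j for all 0 ≤ j ≤ r, where r ≥ 1.
Then w_{r+1} = 11w_r − 28w_{r−1} = 11·(4^r + 7^r) − 28·(4^{r−1} + 7^{r−1}) = (11·4 − 28)4^{r−1} + (11·7 − 28)7^{r−1} = 16·4^{r−1} + 49·7^{r−1} = 4^{r+1} + 7^{r+1}.
So the formula holds for r+1, and by strong induction w_i = 4^i + 7^i for all i ≥ 0.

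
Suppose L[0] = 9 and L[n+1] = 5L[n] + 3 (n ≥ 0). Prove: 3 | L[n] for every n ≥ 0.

Base case: L[0] = 9 = 3·3, so 3 | L[0].
Assume 3 | L[k], so L[k] = 3t for some integer t.
Then L[k+1] = 5L[k] + 3 = 5·(3t) + 3 = 3(5t + 1), so 3 | L[k+1].
By induction, 3 | L[n] for all n ≥ 0.

3 | L[n]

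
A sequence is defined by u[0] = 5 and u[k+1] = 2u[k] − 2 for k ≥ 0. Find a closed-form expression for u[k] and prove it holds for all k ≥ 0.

Claim: u[k] = 3·2^k + 2.

Base case: u[0] = 5, and 3·2^0 + 2 = 3 + 2 = 5.
Assume u[r] = 3·2^r + 2 for some r ≥ 0.
Then u[r+1] = 2u[r] − 2 = 2·(3·2^r + 2) − 2 = 6·2^r + 4 − 2 = 3·2^{r+1} + 2.
This completes the inductive step, so u[k] = 3·2^k + 2 for all k ≥ 0.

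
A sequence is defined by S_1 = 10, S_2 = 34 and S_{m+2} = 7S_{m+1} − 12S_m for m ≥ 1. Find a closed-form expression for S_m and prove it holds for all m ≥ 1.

Claim: S_m = 4^m + 2·3^m.

Base cases: S_1 = 10 and 4^1 + 2·3^1 = 10; S_2 = 34 and 4^2 + 2·3^2 = 34.
Assume S_j = 4^j + 2·3^j for all 1 ≤ j ≤ k, where k ≥ 2.
Then S_{k+1} = 7S_k − 12S_{k−1} = 7·(4^k + 2·3^k) − 12·(4^{k−1} + 2·3^{k−1}) = (7·4 − 12)4^{k−1} + 2·(7·3 − 12)3^{k−1} = 16·4^{k−1} + 18·3^{k−1} = 4^{k+1} + 2·3^{k+1}.
So the formula holds for k+1, and by strong induction S_m = 4^m + 2·3^m for all m ≥ 1.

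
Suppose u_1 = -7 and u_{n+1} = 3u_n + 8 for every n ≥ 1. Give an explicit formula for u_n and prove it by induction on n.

Claim: u_n = -3^n − 4.

Base case: u_1 = -7, and -3^1 − 4 = -3 − 4 = -7.
Assume u_k = -3^k − 4 for some k ≥ 1.
Then u_{k+1} = 3u_k + 8 = 3·(-3^k − 4) + 8 = -3^{k+1} − 12 + 8 = -3^{k+1} − 4.
Hence u_n = -3^n − 4 for every n ≥ 1, by induction.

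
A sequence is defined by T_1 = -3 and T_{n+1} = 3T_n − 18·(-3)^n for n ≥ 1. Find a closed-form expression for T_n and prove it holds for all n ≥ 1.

Claim: T_n = 2·3^n + 3·(-3)^n.

Base case: T_1 = -3, and 2·3^1 + 3·(-3)^1 = 6 − 9 = -3.
Assume T_r = 2·3^r + 3·(-3)^r for some r ≥ 1.
Then T_{r+1} = 3T_r − 18·(-3)^r = 3·(2·3^r + 3·(-3)^r) − 18·(-3)^r = 2·3^{r+1} + 9·(-3)^r − 18·(-3)^r = 2·3^{r+1} − 9·(-3)^r = 2·3^{r+1} + 3·(-3)^{r+1}.
This completes the inductive step, so T_n = 2·3^n + 3·(-3)^n for all n ≥ 1.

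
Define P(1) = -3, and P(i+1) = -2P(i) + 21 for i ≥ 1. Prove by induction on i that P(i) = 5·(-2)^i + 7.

Base case: P(1) = -3, and 5·(-2)^1 + 7 = -10 + 7 = -3.
Assume P(r) = 5·(-2)^r + 7 for some r ≥ 1.
Then P(r+1) = -2P(r) + 21 = -2·(5·(-2)^r + 7) + 21 = -10·(-2)^r − 14 + 21 = 5·(-2)^{r+1} + 7.
Hence P(i) = 5·(-2)^i + 7 for every i ≥ 1, by induction.

P(i) = 5·(-2)^i + 7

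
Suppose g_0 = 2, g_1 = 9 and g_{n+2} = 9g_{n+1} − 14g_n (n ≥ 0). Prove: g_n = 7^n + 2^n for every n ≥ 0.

Base cases: g_0 = 2 and 7^0 + 2^0 = 2; g_1 = 9 and 7^1 + 2^1 = 9.
Assume g_i = 7^i + 2^i for all 0 ≤ i ≤ j, where j ≥ 1.
Then g_{j+1} = 9g_j − 14g_{j−1} = 9·(7^j + 2^j) − 14·(7^{j−1} + 2^{j−1}) = (9·7 − 14)7^{j−1} + (9·2 − 14)2^{j−1} = 49·7^{j−1} + 4·2^{j−1} = 7^{j+1} + 2^{j+1}.
This completes the inductive step, so g_n = 7^n + 2^n for all n ≥ 0.

g_n = 7^n + 2^n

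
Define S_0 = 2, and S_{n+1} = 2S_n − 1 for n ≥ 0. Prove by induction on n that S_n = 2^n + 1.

Base case: S_0 = 2, and 2^0 + 1 = 1 + 1 = 2.
Assume S_j = 2^j + 1 for some j ≥ 0.
Then S_{j+1} = 2S_j − 1 = 2·(2^j + 1) − 1 = 2^{j+1} + 2 − 1 = 2^{j+1} + 1.
This completes the inductive step, so S_n = 2^n + 1 for all n ≥ 0.

S_n = 2^n + 1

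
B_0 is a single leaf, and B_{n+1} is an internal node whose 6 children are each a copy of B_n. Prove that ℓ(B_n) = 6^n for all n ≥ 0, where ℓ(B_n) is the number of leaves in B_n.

Base case: ℓ(B_0) = 1, and 6^0 = 1.
Assume ℓ(B_j) = 6^j.
Then ℓ(B_{j+1}) = 6·ℓ(B_j) = 6·6^j = 6^{j+1}.
Hence ℓ(B_n) = 6^n for every n ≥ 0, by induction.

ℓ(B_n) = 6^n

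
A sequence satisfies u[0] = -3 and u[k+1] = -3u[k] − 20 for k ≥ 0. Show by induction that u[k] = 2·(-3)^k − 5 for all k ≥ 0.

Base case: u[0] = -3, and 2·(-3)^0 − 5 = 2 − 5 = -3.
Assume u[r] = 2·(-3)^r − 5 for some r ≥ 0.
Then u[r+1] = -3u[r] − 20 = -3·(2·(-3)^r − 5) − 20 = -6·(-3)^r + 15 − 20 = 2·(-3)^{r+1} − 5.
So the formula holds for r+1, and by induction u[k] = 2·(-3)^k − 5 for all k ≥ 0.

u[k] = 2·(-3)^k − 5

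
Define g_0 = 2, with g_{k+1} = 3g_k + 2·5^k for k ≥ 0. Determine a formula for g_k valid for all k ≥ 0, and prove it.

Claim: g_k = 3^k + 5^k.

Base case: g_0 = 2, and 3^0 + 5^0 = 1 + 1 = 2.
Assume g_j = 3^j + 5^j for some j ≥ 0.
Then g_{j+1} = 3g_j + 2·5^j = 3·(3^j + 5^j) + 2·5^j = 3^{j+1} + 3·5^j + 2·5^j = 3^{j+1} + 5·5^j = 3^{j+1} + 5^{j+1}.
By induction, g_k = 3^k + 5^k for all k ≥ 0.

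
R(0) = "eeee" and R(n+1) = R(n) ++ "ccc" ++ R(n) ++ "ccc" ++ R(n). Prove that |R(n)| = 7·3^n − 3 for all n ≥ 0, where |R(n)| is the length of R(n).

Base case: |R(0)| = 4, and 7·3^0 − 3 = 4.
Assume |R(m)| = 7·3^m − 3.
Then |R(m+1)| = 3|R(m)| + 6 = 3(7·3^m − 3) + 6 = 7·3^{m+1} − 9 + 6 = 7·3^{m+1} − 3.
By induction, |R(n)| = 7·3^n − 3 for all n ≥ 0.

|R(n)| = 7·3^n − 3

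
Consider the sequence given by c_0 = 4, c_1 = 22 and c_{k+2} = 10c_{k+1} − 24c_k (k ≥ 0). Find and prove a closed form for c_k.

Claim: c_k = 3·6^k + 4^k.

Base cases: c_0 = 4 and 3·6^0 + 4^0 = 4; c_1 = 22 and 3·6^1 + 4^1 = 22.
Assume c_j = 3·6^j + 4^j for all 0 ≤ j ≤ m, where m ≥ 1.
Then c_{m+1} = 10c_m − 24c_{m−1} = 10·(3·6^m + 4^m) − 24·(3·6^{m−1} + 4^{m−1}) = 3·(10·6 − 24)6^{m−1} + (10·4 − 24)4^{m−1} = 108·6^{m−1} + 16·4^{m−1} = 3·6^{m+1} + 4^{m+1}.
Hence c_k = 3·6^k + 4^k for every k ≥ 0, by strong induction.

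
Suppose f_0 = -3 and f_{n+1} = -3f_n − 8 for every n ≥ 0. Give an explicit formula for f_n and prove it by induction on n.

Claim: f_n = -(-3)^n − 2.

Base case: f_0 = -3, and -(-3)^0 − 2 = -1 − 2 = -3.
Assume f_k = -(-3)^k − 2 for some k ≥ 0.
Then f_{k+1} = -3f_k − 8 = -3·(-(-3)^k − 2) − 8 = 3·(-3)^k + 6 − 8 = -(-3)^{k+1} − 2.
So the formula holds for k+1, and by induction f_n = -(-3)^n − 2 for all n ≥ 0.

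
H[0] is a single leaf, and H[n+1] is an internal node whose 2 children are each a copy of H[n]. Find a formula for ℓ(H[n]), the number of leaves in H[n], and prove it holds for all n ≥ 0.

Claim: ℓ(H[n]) = 2^n.

Base case: ℓ(H[0]) = 1, and 2^0 = 1.
Assume ℓ(H[r]) = 2^r.
Then ℓ(H[r+1]) = 2·ℓ(H[r]) = 2·2^r = 2^{r+1}.
This completes the inductive step, so ℓ(H[n]) = 2^n for all n ≥ 0.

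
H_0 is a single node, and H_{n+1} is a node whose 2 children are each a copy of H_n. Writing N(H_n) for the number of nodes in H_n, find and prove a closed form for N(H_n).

Claim: N(H_n) = 2^{n+1} − 1.

Base case: N(H_0) = 1, and 2^{0+1} − 1 = 1.
Assume N(H_r) = 2^{r+1} − 1.
Then N(H_{r+1}) = 1 + 2N(H_r) = 1 + 2(2^{r+1} − 1) = 2^{r+2} − 2 + 1 = 2^{r+2} − 1.
So the formula holds for r+1, and by induction N(H_n) = 2^{n+1} − 1 for all n ≥ 0.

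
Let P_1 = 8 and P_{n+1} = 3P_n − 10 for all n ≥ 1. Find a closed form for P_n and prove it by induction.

Claim: P_n = 3^n + 5.

Base case: P_1 = 8, and 3^1 + 5 = 3 + 5 = 8.
Assume P_m = 3^m + 5 for some m ≥ 1.
Then P_{m+1} = 3P_m − 10 = 3·(3^m + 5) − 10 = 3^{m+1} + 15 − 10 = 3^{m+1} + 5.
So the formula holds for m+1, and by induction P_n = 3^n + 5 for all n ≥ 1.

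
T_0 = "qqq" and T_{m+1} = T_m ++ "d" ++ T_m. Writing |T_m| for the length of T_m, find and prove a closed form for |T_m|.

Claim: |T_m| = 2^{m+2} − 1.

Base case: |T_0| = 3, and 2^{0+2} − 1 = 3.
Assume |T_k| = 2^{k+2} − 1.
Then |T_{k+1}| = |T_k| + 1 + |T_k| = 2|T_k| + 1 = 2(2^{k+2} − 1) + 1 = 2^{k+3} − 2 + 1 = 2^{k+3} − 1.
Hence |T_m| = 2^{m+2} − 1 for every m ≥ 0, by induction.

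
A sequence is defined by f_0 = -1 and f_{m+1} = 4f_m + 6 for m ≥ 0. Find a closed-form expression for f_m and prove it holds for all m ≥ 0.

Claim: f_m = 4^m − 2.

Base case: f_0 = -1, and 4^0 − 2 = 1 − 2 = -1.
Assume f_k = 4^k − 2 for some k ≥ 0.
Then f_{k+1} = 4f_k + 6 = 4·(4^k − 2) + 6 = 4^{k+1} − 8 + 6 = 4^{k+1} − 2.
So the formula holds for k+1, and by induction f_m = 4^m − 2 for all m ≥ 0.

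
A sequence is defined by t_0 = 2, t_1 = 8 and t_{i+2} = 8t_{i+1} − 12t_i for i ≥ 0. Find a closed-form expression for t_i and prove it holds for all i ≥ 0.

Claim: t_i = 6^i + 2^i.

Base cases: t_0 = 2 and 6^0 + 2^0 = 2; t_1 = 8 and 6^1 + 2^1 = 8.
Assume t_j = 6^j + 2^j for all 0 ≤ j ≤ k, where k ≥ 1.
Then t_{k+1} = 8t_k − 12t_{k−1} = 8·(6^k + 2^k) − 12·(6^{k−1} + 2^{k−1}) = (8·6 − 12)6^{k−1} + (8·2 − 12)2^{k−1} = 36·6^{k−1} + 4·2^{k−1} = 6^{k+1} + 2^{k+1}.
This completes the inductive step, so t_i = 6^i + 2^i for all i ≥ 0.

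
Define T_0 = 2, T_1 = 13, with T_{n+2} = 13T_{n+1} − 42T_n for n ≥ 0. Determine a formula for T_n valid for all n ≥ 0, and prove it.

Claim: T_n = 6^n + 7^n.

Base cases: T_0 = 2 and 6^0 + 7^0 = 2; T_1 = 13 and 6^1 + 7^1 = 13.
Assume T_j = 6^j + 7^j for all 0 ≤ j ≤ k, where k ≥ 1.
Then T_{k+1} = 13T_k − 42T_{k−1} = 13·(6^k + 7^k) − 42·(6^{k−1} + 7^{k−1}) = (13·6 − 42)6^{k−1} + (13·7 − 42)7^{k−1} = 36·6^{k−1} + 49·7^{k−1} = 6^{k+1} + 7^{k+1}.
By strong induction, T_n = 6^n + 7^n for all n ≥ 0.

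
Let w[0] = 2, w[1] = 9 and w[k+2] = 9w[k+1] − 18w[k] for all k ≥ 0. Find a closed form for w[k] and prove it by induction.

Claim: w[k] = 6^k + 3^k.

Base cases: w[0] = 2 and 6^0 + 3^0 = 2; w[1] = 9 and 6^1 + 3^1 = 9.
Assume w[i] = 6^i + 3^i for all 0 ≤ i ≤ j, where j ≥ 1.
Then w[j+1] = 9w[j] − 18w[j−1] = 9·(6^j + 3^j) − 18·(6^{j−1} + 3^{j−1}) = (9·6 − 18)6^{j−1} + (9·3 − 18)3^{j−1} = 36·6^{j−1} + 9·3^{j−1} = 6^{j+1} + 3^{j+1}.
This completes the inductive step, so w[k] = 6^k + 3^k for all k ≥ 0.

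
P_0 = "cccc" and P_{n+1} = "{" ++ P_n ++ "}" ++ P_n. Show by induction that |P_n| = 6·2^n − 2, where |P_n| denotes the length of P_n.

Base case: |P_0| = 4, and 6·2^0 − 2 = 4.
Assume |P_k| = 6·2^k − 2.
Then |P_{k+1}| = 1 + |P_k| + 1 + |P_k| = 2|P_k| + 2 = 2(6·2^k − 2) + 2 = 6·2^{k+1} − 4 + 2 = 6·2^{k+1} − 2.
This completes the inductive step, so |P_n| = 6·2^n − 2 for all n ≥ 0.

|P_n| = 6·2^n − 2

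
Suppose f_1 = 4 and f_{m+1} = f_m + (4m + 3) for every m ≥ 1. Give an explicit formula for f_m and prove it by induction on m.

Claim: f_m = 2m^2 + m + 1.

Base case: f_1 = 4, and 2·1^2 + 1 + 1 = 4.
Assume f_k = 2k^2 + k + 1.
Then f_{k+1} = f_k + (4k + 3) = (2k^2 + k + 1) + (4k + 3) = 2k^2 + 5k + 4,
and 2·(k+1)^2 + (k+1) + 1 = 2k^2 + 5k + 4.
This completes the inductive step, so f_m = 2m^2 + m + 1 for all m ≥ 1.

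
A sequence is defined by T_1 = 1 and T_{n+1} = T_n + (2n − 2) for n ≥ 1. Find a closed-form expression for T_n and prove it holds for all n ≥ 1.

Claim: T_n = n^2 − 3n + 3.

Base case: T_1 = 1, and 1^2 − 3·1 + 3 = 1.
Assume T_m = m^2 − 3m + 3.
Then T_{m+1} = T_m + (2m − 2) = (m^2 − 3m + 3) + (2m − 2) = m^2 − m + 1,
and (m+1)^2 − 3·(m+1) + 3 = m^2 − m + 1.
Hence T_n = n^2 − 3n + 3 for every n ≥ 1, by induction.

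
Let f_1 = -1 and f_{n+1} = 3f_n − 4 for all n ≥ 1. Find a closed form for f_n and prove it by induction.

Claim: f_n = -3^n + 2.

Base case: f_1 = -1, and -3^1 + 2 = -3 + 2 = -1.
Assume f_k = -3^k + 2 for some k ≥ 1.
Then f_{k+1} = 3f_k − 4 = 3·(-3^k + 2) − 4 = -3^{k+1} + 6 − 4 = -3^{k+1} + 2.
By induction, f_n = -3^n + 2 for all n ≥ 1.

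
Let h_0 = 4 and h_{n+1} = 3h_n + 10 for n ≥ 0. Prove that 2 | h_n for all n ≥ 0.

Base case: h_0 = 4 = 2·2, so 2 | h_0.
Assume 2 | h_r, so h_r = 2t for some integer t.
Then h_{r+1} = 3h_r + 10 = 3·(2t) + 10 = 2(3t + 5), so 2 | h_{r+1}.
So the property holds for r+1, and by induction 2 | h_n for all n ≥ 0.

2 | h_n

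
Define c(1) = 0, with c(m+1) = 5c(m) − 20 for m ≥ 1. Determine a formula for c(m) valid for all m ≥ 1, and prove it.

Claim: c(m) = -5^m + 5.

Base case: c(1) = 0, and -5^1 + 5 = -5 + 5 = 0.
Assume c(k) = -5^k + 5 for some k ≥ 1.
Then c(k+1) = 5c(k) − 20 = 5·(-5^k + 5) − 20 = -5^{k+1} + 25 − 20 = -5^{k+1} + 5.
Hence c(m) = -5^m + 5 for every m ≥ 1, by induction.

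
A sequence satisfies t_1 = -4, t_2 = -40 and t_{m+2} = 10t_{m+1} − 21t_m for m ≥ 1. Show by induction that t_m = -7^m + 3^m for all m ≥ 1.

Base cases: t_1 = -4 and -7^1 + 3^1 = -4; t_2 = -40 and -7^2 + 3^2 = -40.
Assume t_j = -7^j + 3^j for all 1 ≤ j ≤ k, where k ≥ 2.
Then t_{k+1} = 10t_k − 21t_{k−1} = 10·(-7^k + 3^k) − 21·(-7^{k−1} + 3^{k−1}) = -(10·7 − 21)7^{k−1} + (10·3 − 21)3^{k−1} = -49·7^{k−1} + 9·3^{k−1} = -7^{k+1} + 3^{k+1}.
This completes the inductive step, so t_m = -7^m + 3^m for all m ≥ 1.

t_m = -7^m + 3^m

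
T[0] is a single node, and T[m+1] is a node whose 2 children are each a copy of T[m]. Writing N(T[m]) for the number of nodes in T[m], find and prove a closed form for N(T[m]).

Claim: N(T[m]) = 2^{m+1} − 1.

Base case: N(T[0]) = 1, and 2^{0+1} − 1 = 1.
Assume N(T[j]) = 2^{j+1} − 1.
Then N(T[j+1]) = 1 + 2N(T[j]) = 1 + 2(2^{j+1} − 1) = 2^{j+2} − 2 + 1 = 2^{j+2} − 1.
So the formula holds for j+1, and by induction N(T[m]) = 2^{m+1} − 1 for all m ≥ 0.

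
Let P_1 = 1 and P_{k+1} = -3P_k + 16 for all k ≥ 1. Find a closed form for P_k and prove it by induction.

Claim: P_k = (-3)^k + 4.

Base case: P_1 = 1, and (-3)^1 + 4 = -3 + 4 = 1.
Assume P_m = (-3)^m + 4 for some m ≥ 1.
Then P_{m+1} = -3P_m + 16 = -3·((-3)^m + 4) + 16 = -3·(-3)^m − 12 + 16 = (-3)^{m+1} + 4.
So the formula holds for m+1, and by induction P_k = (-3)^k + 4 for all k ≥ 1.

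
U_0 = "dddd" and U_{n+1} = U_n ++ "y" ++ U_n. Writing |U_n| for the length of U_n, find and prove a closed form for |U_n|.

Claim: |U_n| = 5·2^n − 1.

Base case: |U_0| = 4, and 5·2^0 − 1 = 4.
Assume |U_k| = 5·2^k − 1.
Then |U_{k+1}| = |U_k| + 1 + |U_k| = 2|U_k| + 1 = 2(5·2^k − 1) + 1 = 5·2^{k+1} − 2 + 1 = 5·2^{k+1} − 1.
Hence |U_n| = 5·2^n − 1 for every n ≥ 0, by induction.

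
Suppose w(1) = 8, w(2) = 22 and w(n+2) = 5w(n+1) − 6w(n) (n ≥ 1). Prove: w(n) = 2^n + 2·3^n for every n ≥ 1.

Base cases: w(1) = 8 and 2^1 + 2·3^1 = 8; w(2) = 22 and 2^2 + 2·3^2 = 22.
Assume w(j) = 2^j + 2·3^j for all 1 ≤ j ≤ m, where m ≥ 2.
Then w(m+1) = 5w(m) − 6w(m−1) = 5·(2^m + 2·3^m) − 6·(2^{m−1} + 2·3^{m−1}) = (5·2 − 6)2^{m−1} + 2·(5·3 − 6)3^{m−1} = 4·2^{m−1} + 18·3^{m−1} = 2^{m+1} + 2·3^{m+1}.
By strong induction, w(n) = 2^n + 2·3^n for all n ≥ 1.

w(n) = 2^n + 2·3^n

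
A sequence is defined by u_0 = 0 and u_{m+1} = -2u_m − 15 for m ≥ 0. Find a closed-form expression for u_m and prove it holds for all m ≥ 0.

Claim: u_m = 5·(-2)^m − 5.

Base case: u_0 = 0, and 5·(-2)^0 − 5 = 5 − 5 = 0.
Assume u_j = 5·(-2)^j − 5 for some j ≥ 0.
Then u_{j+1} = -2u_j − 15 = -2·(5·(-2)^j − 5) − 15 = -10·(-2)^j + 10 − 15 = 5·(-2)^{j+1} − 5.
This completes the inductive step, so u_m = 5·(-2)^m − 5 for all m ≥ 0.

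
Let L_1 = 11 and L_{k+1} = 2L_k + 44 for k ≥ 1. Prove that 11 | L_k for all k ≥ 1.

Base case: L_1 = 11 = 11·1, so 11 | L_1.
Assume 11 | L_r, so L_r = 11t for some integer t.
Then L_{r+1} = 2L_r + 44 = 2·(11t) + 44 = 11(2t + 4), so 11 | L_{r+1}.
This completes the inductive step, so 11 | L_k for all k ≥ 1.

11 | L_k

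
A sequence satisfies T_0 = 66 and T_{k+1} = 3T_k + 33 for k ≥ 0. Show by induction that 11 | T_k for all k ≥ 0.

Base case: T_0 = 66 = 11·6, so 11 | T_0.
Assume 11 | T_j, so T_j = 11t for some integer t.
Then T_{j+1} = 3T_j + 33 = 3·(11t) + 33 = 11(3t + 3), so 11 | T_{j+1}.
Hence 11 | T_k for every k ≥ 0, by induction.

11 | T_k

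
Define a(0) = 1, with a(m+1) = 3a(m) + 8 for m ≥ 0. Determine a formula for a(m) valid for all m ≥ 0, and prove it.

Claim: a(m) = 5·3^m − 4.

Base case: a(0) = 1, and 5·3^0 − 4 = 5 − 4 = 1.
Assume a(k) = 5·3^k − 4 for some k ≥ 0.
Then a(k+1) = 3a(k) + 8 = 3·(5·3^k − 4) + 8 = 15·3^k − 12 + 8 = 5·3^{k+1} − 4.
This completes the inductive step, so a(m) = 5·3^m − 4 for all m ≥ 0.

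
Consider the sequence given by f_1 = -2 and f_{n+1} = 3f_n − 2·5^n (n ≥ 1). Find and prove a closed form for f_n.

Claim: f_n = 3^n − 5^n.

Base case: f_1 = -2, and 3^1 − 5^1 = 3 − 5 = -2.
Assume f_j = 3^j − 5^j for some j ≥ 1.
Then f_{j+1} = 3f_j − 2·5^j = 3·(3^j − 5^j) − 2·5^j = 3^{j+1} − 3·5^j − 2·5^j = 3^{j+1} − 5·5^j = 3^{j+1} − 5^{j+1}.
So the formula holds for j+1, and by induction f_n = 3^n − 5^n for all n ≥ 1.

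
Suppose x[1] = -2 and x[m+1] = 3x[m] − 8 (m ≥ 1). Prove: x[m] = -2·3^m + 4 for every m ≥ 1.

Base case: x[1] = -2, and -2·3^1 + 4 = -6 + 4 = -2.
Assume x[k] = -2·3^k + 4 for some k ≥ 1.
Then x[k+1] = 3x[k] − 8 = 3·(-2·3^k + 4) − 8 = -6·3^k + 12 − 8 = -2·3^{k+1} + 4.
This completes the inductive step, so x[m] = -2·3^m + 4 for all m ≥ 1.

x[m] = -2·3^m + 4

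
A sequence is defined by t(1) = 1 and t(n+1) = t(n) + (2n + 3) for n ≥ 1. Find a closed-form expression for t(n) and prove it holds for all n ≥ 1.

Claim: t(n) = n^2 + 2n − 2.

Base case: t(1) = 1, and 1^2 + 2·1 − 2 = 1.
Assume t(j) = j^2 + 2j − 2.
Then t(j+1) = t(j) + (2j + 3) = (j^2 + 2j − 2) + (2j + 3) = j^2 + 4j + 1,
and (j+1)^2 + 2·(j+1) − 2 = j^2 + 4j + 1.
By induction, t(n) = n^2 + 2n − 2 for all n ≥ 1.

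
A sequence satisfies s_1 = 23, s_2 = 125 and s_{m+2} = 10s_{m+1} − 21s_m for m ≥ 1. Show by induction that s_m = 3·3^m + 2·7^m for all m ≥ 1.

Base cases: s_1 = 23 and 3·3^1 + 2·7^1 = 23; s_2 = 125 and 3·3^2 + 2·7^2 = 125.
Assume s_j = 3·3^j + 2·7^j for all 1 ≤ j ≤ r, where r ≥ 2.
Then s_{r+1} = 10s_r − 21s_{r−1} = 10·(3·3^r + 2·7^r) − 21·(3·3^{r−1} + 2·7^{r−1}) = 3·(10·3 − 21)3^{r−1} + 2·(10·7 − 21)7^{r−1} = 27·3^{r−1} + 98·7^{r−1} = 3·3^{r+1} + 2·7^{r+1}.
This completes the inductive step, so s_m = 3·3^m + 2·7^m for all m ≥ 1.

s_m = 3·3^m + 2·7^m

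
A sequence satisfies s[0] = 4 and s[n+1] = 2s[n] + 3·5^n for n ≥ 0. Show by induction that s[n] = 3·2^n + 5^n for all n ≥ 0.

Base case: s[0] = 4, and 3·2^0 + 5^0 = 3 + 1 = 4.
Assume s[j] = 3·2^j + 5^j for some j ≥ 0.
Then s[j+1] = 2s[j] + 3·5^j = 2·(3·2^j + 5^j) + 3·5^j = 3·2^{j+1} + 2·5^j + 3·5^j = 3·2^{j+1} + 5·5^j = 3·2^{j+1} + 5^{j+1}.
Hence s[n] = 3·2^n + 5^n for every n ≥ 0, by induction.

s[n] = 3·2^n + 5^n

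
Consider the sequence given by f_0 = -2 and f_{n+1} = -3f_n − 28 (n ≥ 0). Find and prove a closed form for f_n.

Claim: f_n = 5·(-3)^n − 7.

Base case: f_0 = -2, and 5·(-3)^0 − 7 = 5 − 7 = -2.
Assume f_k = 5·(-3)^k − 7 for some k ≥ 0.
Then f_{k+1} = -3f_k − 28 = -3·(5·(-3)^k − 7) − 28 = -15·(-3)^k + 21 − 28 = 5·(-3)^{k+1} − 7.
This completes the inductive step, so f_n = 5·(-3)^n − 7 for all n ≥ 0.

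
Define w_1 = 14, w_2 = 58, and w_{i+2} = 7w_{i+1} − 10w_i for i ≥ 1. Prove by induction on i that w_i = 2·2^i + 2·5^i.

Base cases: w_1 = 14 and 2·2^1 + 2·5^1 = 14; w_2 = 58 and 2·2^2 + 2·5^2 = 58.
Assume w_j = 2·2^j + 2·5^j for all 1 ≤ j ≤ k, where k ≥ 2.
Then w_{k+1} = 7w_k − 10w_{k−1} = 7·(2·2^k + 2·5^k) − 10·(2·2^{k−1} + 2·5^{k−1}) = 2·(7·2 − 10)2^{k−1} + 2·(7·5 − 10)5^{k−1} = 8·2^{k−1} + 50·5^{k−1} = 2·2^{k+1} + 2·5^{k+1}.
Hence w_i = 2·2^i + 2·5^i for every i ≥ 1, by strong induction.

w_i = 2·2^i + 2·5^i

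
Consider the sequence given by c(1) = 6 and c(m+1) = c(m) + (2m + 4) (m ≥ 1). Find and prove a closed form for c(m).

Claim: c(m) = m^2 + 3m + 2.

Base case: c(1) = 6, and 1^2 + 3·1 + 2 = 6.
Assume c(k) = k^2 + 3k + 2.
Then c(k+1) = c(k) + (2k + 4) = (k^2 + 3k + 2) + (2k + 4) = k^2 + 5k + 6,
and (k+1)^2 + 3·(k+1) + 2 = k^2 + 5k + 6.
By induction, c(m) = m^2 + 3m + 2 for all m ≥ 1.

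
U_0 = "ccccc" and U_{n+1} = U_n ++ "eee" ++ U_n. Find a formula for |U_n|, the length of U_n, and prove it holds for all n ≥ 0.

Claim: |U_n| = 2^{n+3} − 3.

Base case: |U_0| = 5, and 2^{0+3} − 3 = 5.
Assume |U_j| = 2^{j+3} − 3.
Then |U_{j+1}| = |U_j| + 3 + |U_j| = 2|U_j| + 3 = 2(2^{j+3} − 3) + 3 = 2^{j+1+3} − 6 + 3 = 2^{j+1+3} − 3.
This completes the inductive step, so |U_n| = 2^{n+3} − 3 for all n ≥ 0.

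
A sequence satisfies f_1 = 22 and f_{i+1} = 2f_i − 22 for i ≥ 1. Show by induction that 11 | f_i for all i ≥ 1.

Base case: f_1 = 22 = 11·2, so 11 | f_1.
Assume 11 | f_k, so f_k = 11t for some integer t.
Then f_{k+1} = 2f_k − 22 = 2·(11t) − 22 = 11(2t − 2), so 11 | f_{k+1}.
By induction, 11 | f_i for all i ≥ 1.

11 | f_i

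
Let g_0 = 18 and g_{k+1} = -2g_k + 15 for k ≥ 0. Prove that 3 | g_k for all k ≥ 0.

Base case: g_0 = 18 = 3·6, so 3 | g_0.
Assume 3 | g_r, so g_r = 3t for some integer t.
Then g_{r+1} = -2g_r + 15 = -2·(3t) + 15 = 3(-2t + 5), so 3 | g_{r+1}.
Hence 3 | g_k for every k ≥ 0, by induction.

3 | g_k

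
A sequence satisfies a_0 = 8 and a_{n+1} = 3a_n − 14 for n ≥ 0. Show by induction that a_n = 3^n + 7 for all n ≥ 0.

Base case: a_0 = 8, and 3^0 + 7 = 1 + 7 = 8.
Assume a_m = 3^m + 7 for some m ≥ 0.
Then a_{m+1} = 3a_m − 14 = 3·(3^m + 7) − 14 = 3^{m+1} + 21 − 14 = 3^{m+1} + 7.
Hence a_n = 3^n + 7 for every n ≥ 0, by induction.

a_n = 3^n + 7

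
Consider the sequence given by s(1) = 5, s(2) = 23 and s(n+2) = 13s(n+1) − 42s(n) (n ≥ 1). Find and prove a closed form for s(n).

Claim: s(n) = -7^n + 2·6^n.

Base cases: s(1) = 5 and -7^1 + 2·6^1 = 5; s(2) = 23 and -7^2 + 2·6^2 = 23.
Assume s(j) = -7^j + 2·6^j for all 1 ≤ j ≤ r, where r ≥ 2.
Then s(r+1) = 13s(r) − 42s(r−1) = 13·(-7^r + 2·6^r) − 42·(-7^{r−1} + 2·6^{r−1}) = -(13·7 − 42)7^{r−1} + 2·(13·6 − 42)6^{r−1} = -49·7^{r−1} + 72·6^{r−1} = -7^{r+1} + 2·6^{r+1}.
Hence s(n) = -7^n + 2·6^n for every n ≥ 1, by strong induction.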